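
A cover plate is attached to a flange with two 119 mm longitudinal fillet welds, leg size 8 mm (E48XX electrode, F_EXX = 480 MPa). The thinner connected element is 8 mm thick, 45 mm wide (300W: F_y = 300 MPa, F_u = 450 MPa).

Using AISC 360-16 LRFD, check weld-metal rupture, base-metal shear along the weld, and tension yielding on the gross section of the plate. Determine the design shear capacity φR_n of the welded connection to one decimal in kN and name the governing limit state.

Weld metal: throat = 0.707×8 = 5.656 mm, L = 2×119 = 238 mm. φR_n = 0.75 × 0.6 × 480 × 5.656 × 238 = 290.8 kN.
Base metal shear (8 mm plate): yield φR_n = 1.0×0.6×300×8×238 = 342.7 kN; rupture φR_n = 0.75×0.6×450×8×238 = 385.6 kN; take 342.7 kN (yield).
Tension yield (gross): A_g = 45×8 = 360 mm². φR_n = 0.90 × 300 × 360 = 97.2 kN.
Governing: min(290.8, 342.7, 97.2) = 97.2 kN → gross-section yield.

97.2 kN (gross-section yield governs)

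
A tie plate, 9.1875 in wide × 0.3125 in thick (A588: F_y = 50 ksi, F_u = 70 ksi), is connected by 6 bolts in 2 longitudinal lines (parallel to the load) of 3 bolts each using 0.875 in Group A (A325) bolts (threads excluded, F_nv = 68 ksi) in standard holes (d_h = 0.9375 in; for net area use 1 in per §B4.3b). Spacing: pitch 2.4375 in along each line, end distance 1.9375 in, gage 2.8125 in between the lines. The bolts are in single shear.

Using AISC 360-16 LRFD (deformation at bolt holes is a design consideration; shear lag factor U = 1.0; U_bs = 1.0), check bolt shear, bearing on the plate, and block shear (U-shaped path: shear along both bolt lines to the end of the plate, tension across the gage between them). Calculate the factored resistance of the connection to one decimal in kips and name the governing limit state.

114.6 kips (block shear governs)

Bolt shear: A_b = π(0.875)²/4 = 0.60132 in². φR_n = 0.75 × 68 × 0.60132 × 6 × 1 = 184.0 kips.
Bearing (0.3125 in plate, F_u = 70 ksi): end bolts L_c = 1.9375 − 0.9375/2 = 1.46875, R_n = min(1.2×1.46875×0.3125×70, 2.4×0.875×0.3125×70) = 38.555 kips/bolt; interior L_c = 2.4375 − 0.9375 = 1.5, R_n = 39.375 kips/bolt. φR_n = 0.75 × (2×38.555 + 4×39.375) = 176.0 kips.
Block shear: shear path 2×[1.9375+2×2.4375] = 2×6.8125 in, A_gv = 4.2578, A_nv = 2×(6.8125 − 2.5×1)×0.3125 = 2.6953 in²; tension across gage: (2.8125 − 1×1)×0.3125 = 0.56641 in². R_n = min(0.6×70×2.6953, 0.6×50×4.2578) + 1.0×70×0.56641 = min(113.2, 127.73) + 39.649 = 152.85 kips. φR_n = 0.75 × 152.85 = 114.6 kips.
Governing: min(184.0, 176.0, 114.6) = 114.6 kips → block shear.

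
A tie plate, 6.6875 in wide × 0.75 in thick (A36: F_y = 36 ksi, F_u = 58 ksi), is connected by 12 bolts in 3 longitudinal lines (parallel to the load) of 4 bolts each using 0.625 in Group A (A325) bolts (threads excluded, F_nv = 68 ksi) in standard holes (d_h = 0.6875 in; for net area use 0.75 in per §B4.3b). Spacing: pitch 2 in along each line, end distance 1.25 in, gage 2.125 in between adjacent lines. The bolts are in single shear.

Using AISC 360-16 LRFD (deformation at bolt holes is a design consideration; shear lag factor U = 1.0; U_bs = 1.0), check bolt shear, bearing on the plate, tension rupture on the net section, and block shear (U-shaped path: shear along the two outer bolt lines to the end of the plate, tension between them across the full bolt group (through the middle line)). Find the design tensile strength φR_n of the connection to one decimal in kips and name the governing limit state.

Bolt shear: A_b = π(0.625)²/4 = 0.3068 in². φR_n = 0.75 × 68 × 0.3068 × 12 × 1 = 187.8 kips.
Bearing (0.75 in plate, F_u = 58 ksi): end bolts L_c = 1.25 − 0.6875/2 = 0.90625, R_n = min(1.2×0.90625×0.75×58, 2.4×0.625×0.75×58) = 47.306 kips/bolt; interior L_c = 2 − 0.6875 = 1.3125, R_n = 65.25 kips/bolt. φR_n = 0.75 × (3×47.306 + 9×65.25) = 546.9 kips.
Tension rupture (net): A_n = (6.6875 − 3×0.75)×0.75 = 3.3281 in² (U = 1.0, A_e = A_n). φR_n = 0.75 × 58 × 3.3281 = 144.8 kips.
Block shear: shear path 2×[1.25+3×2] = 2×7.25 in, A_gv = 10.875, A_nv = 2×(7.25 − 3.5×0.75)×0.75 = 6.9375 in²; tension across gage: (4.25 − 2×0.75)×0.75 = 2.0625 in². R_n = min(0.6×58×6.9375, 0.6×36×10.875) + 1.0×58×2.0625 = min(241.43, 234.9) + 119.63 = 354.53 kips. φR_n = 0.75 × 354.53 = 265.9 kips.
Governing: min(187.8, 546.9, 144.8, 265.9) = 144.8 kips → net-section rupture.

144.8 kips (net-section rupture governs)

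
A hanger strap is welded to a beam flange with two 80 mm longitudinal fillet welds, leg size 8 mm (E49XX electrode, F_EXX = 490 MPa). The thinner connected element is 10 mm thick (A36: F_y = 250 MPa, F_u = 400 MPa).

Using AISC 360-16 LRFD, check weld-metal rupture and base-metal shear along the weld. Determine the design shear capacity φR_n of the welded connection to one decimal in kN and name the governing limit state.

199.5 kN (weld metal governs)

Weld metal: throat = 0.707×8 = 5.656 mm, L = 2×80 = 160 mm. φR_n = 0.75 × 0.6 × 490 × 5.656 × 160 = 199.5 kN.
Base metal shear (10 mm plate): yield φR_n = 1.0×0.6×250×10×160 = 240.0 kN; rupture φR_n = 0.75×0.6×400×10×160 = 288.0 kN; take 240.0 kN (yield).
Governing: min(199.5, 240.0) = 199.5 kN → weld metal.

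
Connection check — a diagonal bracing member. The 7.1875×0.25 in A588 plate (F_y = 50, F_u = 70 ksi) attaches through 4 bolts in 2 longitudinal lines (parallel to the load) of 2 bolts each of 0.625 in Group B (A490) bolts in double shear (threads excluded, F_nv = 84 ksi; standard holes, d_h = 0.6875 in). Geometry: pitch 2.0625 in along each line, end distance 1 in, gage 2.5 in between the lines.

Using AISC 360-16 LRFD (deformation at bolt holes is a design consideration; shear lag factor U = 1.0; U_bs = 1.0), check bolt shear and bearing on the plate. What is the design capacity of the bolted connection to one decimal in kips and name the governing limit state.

60.0 kips (bearing governs)

Bolt shear: A_b = π(0.625)²/4 = 0.3068 in². φR_n = 0.75 × 84 × 0.3068 × 4 × 2 = 154.6 kips.
Bearing (0.25 in plate, F_u = 70 ksi): end bolts L_c = 1 − 0.6875/2 = 0.65625, R_n = min(1.2×0.65625×0.25×70, 2.4×0.625×0.25×70) = 13.781 kips/bolt; interior L_c = 2.0625 − 0.6875 = 1.375, R_n = 26.25 kips/bolt. φR_n = 0.75 × (2×13.781 + 2×26.25) = 60.0 kips.
Governing: min(154.6, 60.0) = 60.0 kips → bearing.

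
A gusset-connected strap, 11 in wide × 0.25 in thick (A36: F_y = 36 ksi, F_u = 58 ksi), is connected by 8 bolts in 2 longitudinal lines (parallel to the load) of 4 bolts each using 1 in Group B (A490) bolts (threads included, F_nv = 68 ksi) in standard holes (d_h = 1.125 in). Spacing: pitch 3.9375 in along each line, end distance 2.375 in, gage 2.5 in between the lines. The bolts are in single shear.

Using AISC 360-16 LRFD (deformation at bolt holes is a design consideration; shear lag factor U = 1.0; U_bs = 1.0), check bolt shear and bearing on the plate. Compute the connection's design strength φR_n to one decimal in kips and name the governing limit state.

Bolt shear: A_b = π(1)²/4 = 0.7854 in². φR_n = 0.75 × 68 × 0.7854 × 8 × 1 = 320.4 kips.
Bearing (0.25 in plate, F_u = 58 ksi): end bolts L_c = 2.375 − 1.125/2 = 1.8125, R_n = min(1.2×1.8125×0.25×58, 2.4×1×0.25×58) = 31.538 kips/bolt; interior L_c = 3.9375 − 1.125 = 2.8125, R_n = 34.8 kips/bolt. φR_n = 0.75 × (2×31.538 + 6×34.8) = 203.9 kips.
Governing: min(320.4, 203.9) = 203.9 kips → bearing.

203.9 kips (bearing governs)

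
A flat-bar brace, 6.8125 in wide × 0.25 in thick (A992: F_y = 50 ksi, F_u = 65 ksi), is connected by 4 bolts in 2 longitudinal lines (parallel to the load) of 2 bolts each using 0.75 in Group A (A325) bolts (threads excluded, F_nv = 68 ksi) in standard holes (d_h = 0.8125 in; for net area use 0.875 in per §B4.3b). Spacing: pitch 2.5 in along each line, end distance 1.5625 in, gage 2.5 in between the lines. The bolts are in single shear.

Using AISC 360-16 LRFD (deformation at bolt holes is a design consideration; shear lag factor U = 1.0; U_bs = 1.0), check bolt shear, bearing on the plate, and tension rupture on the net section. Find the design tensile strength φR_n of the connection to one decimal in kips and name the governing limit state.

Bolt shear: A_b = π(0.75)²/4 = 0.44179 in². φR_n = 0.75 × 68 × 0.44179 × 4 × 1 = 90.1 kips.
Bearing (0.25 in plate, F_u = 65 ksi): end bolts L_c = 1.5625 − 0.8125/2 = 1.15625, R_n = min(1.2×1.15625×0.25×65, 2.4×0.75×0.25×65) = 22.547 kips/bolt; interior L_c = 2.5 − 0.8125 = 1.6875, R_n = 29.25 kips/bolt. φR_n = 0.75 × (2×22.547 + 2×29.25) = 77.7 kips.
Tension rupture (net): A_n = (6.8125 − 2×0.875)×0.25 = 1.2656 in² (U = 1.0, A_e = A_n). φR_n = 0.75 × 65 × 1.2656 = 61.7 kips.
Governing: min(90.1, 77.7, 61.7) = 61.7 kips → net-section rupture.

61.7 kips (net-section rupture governs)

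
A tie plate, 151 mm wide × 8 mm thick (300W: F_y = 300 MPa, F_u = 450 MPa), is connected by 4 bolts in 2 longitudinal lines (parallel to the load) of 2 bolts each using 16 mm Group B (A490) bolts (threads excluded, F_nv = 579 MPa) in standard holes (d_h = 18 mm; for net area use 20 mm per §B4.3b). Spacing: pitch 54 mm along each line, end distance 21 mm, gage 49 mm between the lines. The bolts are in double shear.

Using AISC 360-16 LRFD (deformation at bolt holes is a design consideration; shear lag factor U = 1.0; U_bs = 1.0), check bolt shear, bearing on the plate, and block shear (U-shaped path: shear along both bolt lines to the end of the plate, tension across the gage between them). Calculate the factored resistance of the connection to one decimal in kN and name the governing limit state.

Bolt shear: A_b = π(16)²/4 = 201.06 mm². φR_n = 0.75 × 579 × 201.06 × 4 × 2 = 698.5 kN.
Bearing (8 mm plate, F_u = 450 MPa): end bolts L_c = 21 − 18/2 = 12, R_n = min(1.2×12×8×450, 2.4×16×8×450) = 51.84 kN/bolt; interior L_c = 54 − 18 = 36, R_n = 138.24 kN/bolt. φR_n = 0.75 × (2×51.84 + 2×138.24) = 285.1 kN.
Block shear: shear path 2×[21+1×54] = 2×75 mm, A_gv = 1200, A_nv = 2×(75 − 1.5×20)×8 = 720 mm²; tension across gage: (49 − 1×20)×8 = 232 mm². R_n = min(0.6×450×720, 0.6×300×1200) + 1.0×450×232 = min(194.4, 216) + 104.4 = 298.8 kN. φR_n = 0.75 × 298.8 = 224.1 kN.
Governing: min(698.5, 285.1, 224.1) = 224.1 kN → block shear.

224.1 kN (block shear governs)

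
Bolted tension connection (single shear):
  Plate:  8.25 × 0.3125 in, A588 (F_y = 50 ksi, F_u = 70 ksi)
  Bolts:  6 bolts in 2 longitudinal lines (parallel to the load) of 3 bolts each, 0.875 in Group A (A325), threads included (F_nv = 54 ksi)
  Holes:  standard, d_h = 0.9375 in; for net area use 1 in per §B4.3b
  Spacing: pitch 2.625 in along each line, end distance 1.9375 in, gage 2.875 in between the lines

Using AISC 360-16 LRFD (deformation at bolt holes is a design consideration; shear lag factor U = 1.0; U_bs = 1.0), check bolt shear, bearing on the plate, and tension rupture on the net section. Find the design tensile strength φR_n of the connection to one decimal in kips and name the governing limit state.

102.5 kips (net-section rupture governs)

Bolt shear: A_b = π(0.875)²/4 = 0.60132 in². φR_n = 0.75 × 54 × 0.60132 × 6 × 1 = 146.1 kips.
Bearing (0.3125 in plate, F_u = 70 ksi): end bolts L_c = 1.9375 − 0.9375/2 = 1.46875, R_n = min(1.2×1.46875×0.3125×70, 2.4×0.875×0.3125×70) = 38.555 kips/bolt; interior L_c = 2.625 − 0.9375 = 1.6875, R_n = 44.297 kips/bolt. φR_n = 0.75 × (2×38.555 + 4×44.297) = 190.7 kips.
Tension rupture (net): A_n = (8.25 − 2×1)×0.3125 = 1.9531 in² (U = 1.0, A_e = A_n). φR_n = 0.75 × 70 × 1.9531 = 102.5 kips.
Governing: min(146.1, 190.7, 102.5) = 102.5 kips → net-section rupture.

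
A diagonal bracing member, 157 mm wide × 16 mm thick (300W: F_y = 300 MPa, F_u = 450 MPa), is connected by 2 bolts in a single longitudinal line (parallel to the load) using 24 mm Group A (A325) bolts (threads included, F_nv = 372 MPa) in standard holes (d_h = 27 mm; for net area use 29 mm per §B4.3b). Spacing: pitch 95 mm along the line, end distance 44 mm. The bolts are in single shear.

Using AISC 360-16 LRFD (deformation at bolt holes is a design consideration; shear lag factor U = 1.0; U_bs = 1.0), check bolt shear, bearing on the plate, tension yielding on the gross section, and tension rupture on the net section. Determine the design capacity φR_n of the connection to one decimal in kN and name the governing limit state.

252.4 kN (bolt shear governs)

Bolt shear: A_b = π(24)²/4 = 452.39 mm². φR_n = 0.75 × 372 × 452.39 × 2 × 1 = 252.4 kN.
Bearing (16 mm plate, F_u = 450 MPa): end bolts L_c = 44 − 27/2 = 30.5, R_n = min(1.2×30.5×16×450, 2.4×24×16×450) = 263.52 kN/bolt; interior L_c = 95 − 27 = 68, R_n = 414.72 kN/bolt. φR_n = 0.75 × (1×263.52 + 1×414.72) = 508.7 kN.
Tension yield (gross): A_g = 157×16 = 2512 mm². φR_n = 0.90 × 300 × 2512 = 678.2 kN.
Tension rupture (net): A_n = (157 − 1×29)×16 = 2048 mm² (U = 1.0, A_e = A_n). φR_n = 0.75 × 450 × 2048 = 691.2 kN.
Governing: min(252.4, 508.7, 678.2, 691.2) = 252.4 kN → bolt shear.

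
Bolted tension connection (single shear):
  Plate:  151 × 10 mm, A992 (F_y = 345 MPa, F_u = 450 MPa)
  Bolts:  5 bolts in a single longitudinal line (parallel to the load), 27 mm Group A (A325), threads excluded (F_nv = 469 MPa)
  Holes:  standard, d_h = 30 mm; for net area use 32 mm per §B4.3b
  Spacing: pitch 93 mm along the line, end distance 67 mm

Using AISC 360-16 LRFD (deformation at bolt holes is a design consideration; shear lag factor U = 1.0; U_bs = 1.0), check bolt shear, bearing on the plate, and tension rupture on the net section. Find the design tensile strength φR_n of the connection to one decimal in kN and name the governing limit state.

401.6 kN (net-section rupture governs)

Bolt shear: A_b = π(27)²/4 = 572.56 mm². φR_n = 0.75 × 469 × 572.56 × 5 × 1 = 1007.0 kN.
Bearing (10 mm plate, F_u = 450 MPa): end bolts L_c = 67 − 30/2 = 52, R_n = min(1.2×52×10×450, 2.4×27×10×450) = 280.8 kN/bolt; interior L_c = 93 − 30 = 63, R_n = 291.6 kN/bolt. φR_n = 0.75 × (1×280.8 + 4×291.6) = 1085.4 kN.
Tension rupture (net): A_n = (151 − 1×32)×10 = 1190 mm² (U = 1.0, A_e = A_n). φR_n = 0.75 × 450 × 1190 = 401.6 kN.
Governing: min(1007.0, 1085.4, 401.6) = 401.6 kN → net-section rupture.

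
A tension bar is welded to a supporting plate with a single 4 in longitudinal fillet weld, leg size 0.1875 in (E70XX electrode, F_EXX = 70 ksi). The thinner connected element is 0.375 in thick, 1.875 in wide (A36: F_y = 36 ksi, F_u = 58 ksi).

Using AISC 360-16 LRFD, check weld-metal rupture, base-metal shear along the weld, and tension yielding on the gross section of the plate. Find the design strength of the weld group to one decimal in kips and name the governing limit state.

16.7 kips (weld metal governs)

Weld metal: throat = 0.707×0.1875 = 0.13256 in, L = 4 in. φR_n = 0.75 × 0.6 × 70 × 0.13256 × 4 = 16.7 kips.
Base metal shear (0.375 in plate): yield φR_n = 1.0×0.6×36×0.375×4 = 32.4 kips; rupture φR_n = 0.75×0.6×58×0.375×4 = 39.2 kips; take 32.4 kips (yield).
Tension yield (gross): A_g = 1.875×0.375 = 0.70313 in². φR_n = 0.90 × 36 × 0.70313 = 22.8 kips.
Governing: min(16.7, 32.4, 22.8) = 16.7 kips → weld metal.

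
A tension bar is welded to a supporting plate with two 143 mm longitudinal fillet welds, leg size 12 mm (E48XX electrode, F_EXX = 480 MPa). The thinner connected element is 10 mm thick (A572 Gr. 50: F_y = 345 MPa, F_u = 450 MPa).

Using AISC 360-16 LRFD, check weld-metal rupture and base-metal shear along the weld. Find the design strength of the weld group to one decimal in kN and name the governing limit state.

524.1 kN (weld metal governs)

Weld metal: throat = 0.707×12 = 8.484 mm, L = 2×143 = 286 mm. φR_n = 0.75 × 0.6 × 480 × 8.484 × 286 = 524.1 kN.
Base metal shear (10 mm plate): yield φR_n = 1.0×0.6×345×10×286 = 592.0 kN; rupture φR_n = 0.75×0.6×450×10×286 = 579.2 kN; take 579.2 kN (rupture).
Governing: min(524.1, 579.2) = 524.1 kN → weld metal.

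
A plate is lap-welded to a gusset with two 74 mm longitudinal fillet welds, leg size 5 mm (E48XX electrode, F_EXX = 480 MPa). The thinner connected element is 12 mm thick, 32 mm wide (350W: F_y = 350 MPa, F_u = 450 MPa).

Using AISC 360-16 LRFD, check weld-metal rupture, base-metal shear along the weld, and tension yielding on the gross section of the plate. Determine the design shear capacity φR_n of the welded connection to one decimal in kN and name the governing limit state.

113.0 kN (weld metal governs)

Weld metal: throat = 0.707×5 = 3.535 mm, L = 2×74 = 148 mm. φR_n = 0.75 × 0.6 × 480 × 3.535 × 148 = 113.0 kN.
Base metal shear (12 mm plate): yield φR_n = 1.0×0.6×350×12×148 = 373.0 kN; rupture φR_n = 0.75×0.6×450×12×148 = 359.6 kN; take 359.6 kN (rupture).
Tension yield (gross): A_g = 32×12 = 384 mm². φR_n = 0.90 × 350 × 384 = 121.0 kN.
Governing: min(113.0, 359.6, 121.0) = 113.0 kN → weld metal.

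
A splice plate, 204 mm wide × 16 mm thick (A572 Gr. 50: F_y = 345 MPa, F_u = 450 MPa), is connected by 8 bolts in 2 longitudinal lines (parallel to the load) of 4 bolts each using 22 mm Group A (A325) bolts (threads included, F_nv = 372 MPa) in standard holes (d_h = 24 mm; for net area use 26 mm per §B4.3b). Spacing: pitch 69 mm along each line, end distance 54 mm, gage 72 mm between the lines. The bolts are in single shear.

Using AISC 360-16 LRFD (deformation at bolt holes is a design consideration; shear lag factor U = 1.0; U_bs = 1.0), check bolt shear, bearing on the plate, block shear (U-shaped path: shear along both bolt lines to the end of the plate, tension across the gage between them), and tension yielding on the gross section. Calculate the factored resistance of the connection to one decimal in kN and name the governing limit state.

Bolt shear: A_b = π(22)²/4 = 380.13 mm². φR_n = 0.75 × 372 × 380.13 × 8 × 1 = 848.5 kN.
Bearing (16 mm plate, F_u = 450 MPa): end bolts L_c = 54 − 24/2 = 42, R_n = min(1.2×42×16×450, 2.4×22×16×450) = 362.88 kN/bolt; interior L_c = 69 − 24 = 45, R_n = 380.16 kN/bolt. φR_n = 0.75 × (2×362.88 + 6×380.16) = 2255.0 kN.
Block shear: shear path 2×[54+3×69] = 2×261 mm, A_gv = 8352, A_nv = 2×(261 − 3.5×26)×16 = 5440 mm²; tension across gage: (72 − 1×26)×16 = 736 mm². R_n = min(0.6×450×5440, 0.6×345×8352) + 1.0×450×736 = min(1468.8, 1728.9) + 331.2 = 1800 kN. φR_n = 0.75 × 1800 = 1350.0 kN.
Tension yield (gross): A_g = 204×16 = 3264 mm². φR_n = 0.90 × 345 × 3264 = 1013.5 kN.
Governing: min(848.5, 2255.0, 1350.0, 1013.5) = 848.5 kN → bolt shear.

848.5 kN (bolt shear governs)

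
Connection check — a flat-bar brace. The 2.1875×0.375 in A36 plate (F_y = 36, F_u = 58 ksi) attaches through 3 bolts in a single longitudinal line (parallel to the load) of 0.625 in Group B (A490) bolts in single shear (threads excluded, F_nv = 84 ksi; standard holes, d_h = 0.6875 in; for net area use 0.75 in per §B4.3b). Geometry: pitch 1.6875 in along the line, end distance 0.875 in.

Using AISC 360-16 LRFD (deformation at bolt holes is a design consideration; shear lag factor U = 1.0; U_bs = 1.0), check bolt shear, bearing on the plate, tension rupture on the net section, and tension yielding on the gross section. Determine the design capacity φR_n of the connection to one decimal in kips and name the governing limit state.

Bolt shear: A_b = π(0.625)²/4 = 0.3068 in². φR_n = 0.75 × 84 × 0.3068 × 3 × 1 = 58.0 kips.
Bearing (0.375 in plate, F_u = 58 ksi): end bolts L_c = 0.875 − 0.6875/2 = 0.53125, R_n = min(1.2×0.53125×0.375×58, 2.4×0.625×0.375×58) = 13.866 kips/bolt; interior L_c = 1.6875 − 0.6875 = 1, R_n = 26.1 kips/bolt. φR_n = 0.75 × (1×13.866 + 2×26.1) = 49.5 kips.
Tension rupture (net): A_n = (2.1875 − 1×0.75)×0.375 = 0.53906 in² (U = 1.0, A_e = A_n). φR_n = 0.75 × 58 × 0.53906 = 23.4 kips.
Tension yield (gross): A_g = 2.1875×0.375 = 0.82031 in². φR_n = 0.90 × 36 × 0.82031 = 26.6 kips.
Governing: min(58.0, 49.5, 23.4, 26.6) = 23.4 kips → net-section rupture.

23.4 kips (net-section rupture governs)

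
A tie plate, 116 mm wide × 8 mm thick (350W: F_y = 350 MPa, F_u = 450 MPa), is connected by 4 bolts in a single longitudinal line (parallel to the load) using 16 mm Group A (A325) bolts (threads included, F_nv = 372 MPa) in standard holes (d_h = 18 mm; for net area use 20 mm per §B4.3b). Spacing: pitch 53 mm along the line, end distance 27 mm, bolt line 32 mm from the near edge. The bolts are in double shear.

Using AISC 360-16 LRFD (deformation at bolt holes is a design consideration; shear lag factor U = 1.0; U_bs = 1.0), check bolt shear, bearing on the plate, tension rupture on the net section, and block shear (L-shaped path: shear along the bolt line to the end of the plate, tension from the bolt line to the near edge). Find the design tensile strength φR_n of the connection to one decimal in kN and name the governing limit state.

247.3 kN (block shear governs)

Bolt shear: A_b = π(16)²/4 = 201.06 mm². φR_n = 0.75 × 372 × 201.06 × 4 × 2 = 448.8 kN.
Bearing (8 mm plate, F_u = 450 MPa): end bolts L_c = 27 − 18/2 = 18, R_n = min(1.2×18×8×450, 2.4×16×8×450) = 77.76 kN/bolt; interior L_c = 53 − 18 = 35, R_n = 138.24 kN/bolt. φR_n = 0.75 × (1×77.76 + 3×138.24) = 369.4 kN.
Tension rupture (net): A_n = (116 − 1×20)×8 = 768 mm² (U = 1.0, A_e = A_n). φR_n = 0.75 × 450 × 768 = 259.2 kN.
Block shear: shear path 1×[27+3×53] = 1×186 mm, A_gv = 1488, A_nv = 1×(186 − 3.5×20)×8 = 928 mm²; tension to near edge: (32 − 0.5×20)×8 = 176 mm². R_n = min(0.6×450×928, 0.6×350×1488) + 1.0×450×176 = min(250.56, 312.48) + 79.2 = 329.76 kN. φR_n = 0.75 × 329.76 = 247.3 kN.
Governing: min(448.8, 369.4, 259.2, 247.3) = 247.3 kN → block shear.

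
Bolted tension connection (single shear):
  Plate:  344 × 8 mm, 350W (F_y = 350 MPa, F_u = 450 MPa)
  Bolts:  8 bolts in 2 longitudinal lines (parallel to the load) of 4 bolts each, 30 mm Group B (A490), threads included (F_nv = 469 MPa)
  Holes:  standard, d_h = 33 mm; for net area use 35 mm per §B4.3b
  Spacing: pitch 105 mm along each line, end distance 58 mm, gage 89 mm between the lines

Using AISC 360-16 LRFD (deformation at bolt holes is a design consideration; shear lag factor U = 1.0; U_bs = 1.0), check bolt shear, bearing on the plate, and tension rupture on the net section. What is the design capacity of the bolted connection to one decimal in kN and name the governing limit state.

Bolt shear: A_b = π(30)²/4 = 706.86 mm². φR_n = 0.75 × 469 × 706.86 × 8 × 1 = 1989.1 kN.
Bearing (8 mm plate, F_u = 450 MPa): end bolts L_c = 58 − 33/2 = 41.5, R_n = min(1.2×41.5×8×450, 2.4×30×8×450) = 179.28 kN/bolt; interior L_c = 105 − 33 = 72, R_n = 259.2 kN/bolt. φR_n = 0.75 × (2×179.28 + 6×259.2) = 1435.3 kN.
Tension rupture (net): A_n = (344 − 2×35)×8 = 2192 mm² (U = 1.0, A_e = A_n). φR_n = 0.75 × 450 × 2192 = 739.8 kN.
Governing: min(1989.1, 1435.3, 739.8) = 739.8 kN → net-section rupture.

739.8 kN (net-section rupture governs)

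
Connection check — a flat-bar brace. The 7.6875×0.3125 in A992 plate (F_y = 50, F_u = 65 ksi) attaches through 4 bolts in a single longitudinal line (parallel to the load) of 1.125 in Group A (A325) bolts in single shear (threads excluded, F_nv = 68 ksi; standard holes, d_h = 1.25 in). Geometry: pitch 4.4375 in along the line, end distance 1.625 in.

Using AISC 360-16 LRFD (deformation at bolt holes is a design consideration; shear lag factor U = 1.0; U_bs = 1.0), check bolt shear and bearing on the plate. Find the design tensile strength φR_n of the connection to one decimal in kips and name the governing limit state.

141.7 kips (bearing governs)

Bolt shear: A_b = π(1.125)²/4 = 0.99402 in². φR_n = 0.75 × 68 × 0.99402 × 4 × 1 = 202.8 kips.
Bearing (0.3125 in plate, F_u = 65 ksi): end bolts L_c = 1.625 − 1.25/2 = 1, R_n = min(1.2×1×0.3125×65, 2.4×1.125×0.3125×65) = 24.375 kips/bolt; interior L_c = 4.4375 − 1.25 = 3.1875, R_n = 54.844 kips/bolt. φR_n = 0.75 × (1×24.375 + 3×54.844) = 141.7 kips.
Governing: min(202.8, 141.7) = 141.7 kips → bearing.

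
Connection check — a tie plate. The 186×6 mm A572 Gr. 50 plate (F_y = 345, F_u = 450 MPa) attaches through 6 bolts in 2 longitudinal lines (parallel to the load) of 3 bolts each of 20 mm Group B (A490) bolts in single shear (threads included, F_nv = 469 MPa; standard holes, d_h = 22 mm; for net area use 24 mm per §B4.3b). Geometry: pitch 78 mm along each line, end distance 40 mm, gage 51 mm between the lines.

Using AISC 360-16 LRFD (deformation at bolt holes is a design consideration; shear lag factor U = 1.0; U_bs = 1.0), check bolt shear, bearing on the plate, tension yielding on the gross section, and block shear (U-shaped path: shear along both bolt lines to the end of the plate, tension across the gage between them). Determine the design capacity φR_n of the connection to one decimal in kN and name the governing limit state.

346.5 kN (gross-section yield governs)

Bolt shear: A_b = π(20)²/4 = 314.16 mm². φR_n = 0.75 × 469 × 314.16 × 6 × 1 = 663.0 kN.
Bearing (6 mm plate, F_u = 450 MPa): end bolts L_c = 40 − 22/2 = 29, R_n = min(1.2×29×6×450, 2.4×20×6×450) = 93.96 kN/bolt; interior L_c = 78 − 22 = 56, R_n = 129.6 kN/bolt. φR_n = 0.75 × (2×93.96 + 4×129.6) = 529.7 kN.
Tension yield (gross): A_g = 186×6 = 1116 mm². φR_n = 0.90 × 345 × 1116 = 346.5 kN.
Block shear: shear path 2×[40+2×78] = 2×196 mm, A_gv = 2352, A_nv = 2×(196 − 2.5×24)×6 = 1632 mm²; tension across gage: (51 − 1×24)×6 = 162 mm². R_n = min(0.6×450×1632, 0.6×345×2352) + 1.0×450×162 = min(440.64, 486.86) + 72.9 = 513.54 kN. φR_n = 0.75 × 513.54 = 385.2 kN.
Governing: min(663.0, 529.7, 346.5, 385.2) = 346.5 kN → gross-section yield.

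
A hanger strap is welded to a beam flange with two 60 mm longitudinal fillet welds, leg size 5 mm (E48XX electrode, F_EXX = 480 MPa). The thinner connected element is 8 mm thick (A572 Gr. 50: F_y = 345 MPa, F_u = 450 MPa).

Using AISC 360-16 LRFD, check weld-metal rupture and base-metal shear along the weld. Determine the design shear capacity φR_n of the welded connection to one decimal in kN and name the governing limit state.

91.6 kN (weld metal governs)

Weld metal: throat = 0.707×5 = 3.535 mm, L = 2×60 = 120 mm. φR_n = 0.75 × 0.6 × 480 × 3.535 × 120 = 91.6 kN.
Base metal shear (8 mm plate): yield φR_n = 1.0×0.6×345×8×120 = 198.7 kN; rupture φR_n = 0.75×0.6×450×8×120 = 194.4 kN; take 194.4 kN (rupture).
Governing: min(91.6, 194.4) = 91.6 kN → weld metal.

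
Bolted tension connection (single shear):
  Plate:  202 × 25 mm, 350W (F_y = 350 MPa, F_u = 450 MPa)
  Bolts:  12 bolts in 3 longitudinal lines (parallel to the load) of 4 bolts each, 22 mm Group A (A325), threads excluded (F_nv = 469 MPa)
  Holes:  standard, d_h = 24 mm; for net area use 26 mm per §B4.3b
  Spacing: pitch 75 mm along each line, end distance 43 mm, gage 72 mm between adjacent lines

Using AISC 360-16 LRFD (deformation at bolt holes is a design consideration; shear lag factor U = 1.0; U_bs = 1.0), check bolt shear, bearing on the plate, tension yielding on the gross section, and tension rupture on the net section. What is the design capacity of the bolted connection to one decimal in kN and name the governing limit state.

Bolt shear: A_b = π(22)²/4 = 380.13 mm². φR_n = 0.75 × 469 × 380.13 × 12 × 1 = 1604.5 kN.
Bearing (25 mm plate, F_u = 450 MPa): end bolts L_c = 43 − 24/2 = 31, R_n = min(1.2×31×25×450, 2.4×22×25×450) = 418.5 kN/bolt; interior L_c = 75 − 24 = 51, R_n = 594 kN/bolt. φR_n = 0.75 × (3×418.5 + 9×594) = 4951.1 kN.
Tension yield (gross): A_g = 202×25 = 5050 mm². φR_n = 0.90 × 350 × 5050 = 1590.8 kN.
Tension rupture (net): A_n = (202 − 3×26)×25 = 3100 mm² (U = 1.0, A_e = A_n). φR_n = 0.75 × 450 × 3100 = 1046.3 kN.
Governing: min(1604.5, 4951.1, 1590.8, 1046.3) = 1046.3 kN → net-section rupture.

1046.3 kN (net-section rupture governs)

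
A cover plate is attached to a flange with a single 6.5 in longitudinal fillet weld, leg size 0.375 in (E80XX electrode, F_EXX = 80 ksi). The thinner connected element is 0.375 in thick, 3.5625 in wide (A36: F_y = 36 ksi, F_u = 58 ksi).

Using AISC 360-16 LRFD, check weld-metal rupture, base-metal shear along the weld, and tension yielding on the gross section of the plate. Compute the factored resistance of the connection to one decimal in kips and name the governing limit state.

Weld metal: throat = 0.707×0.375 = 0.26513 in, L = 6.5 in. φR_n = 0.75 × 0.6 × 80 × 0.26513 × 6.5 = 62.0 kips.
Base metal shear (0.375 in plate): yield φR_n = 1.0×0.6×36×0.375×6.5 = 52.7 kips; rupture φR_n = 0.75×0.6×58×0.375×6.5 = 63.6 kips; take 52.7 kips (yield).
Tension yield (gross): A_g = 3.5625×0.375 = 1.3359 in². φR_n = 0.90 × 36 × 1.3359 = 43.3 kips.
Governing: min(62.0, 52.7, 43.3) = 43.3 kips → gross-section yield.

43.3 kips (gross-section yield governs)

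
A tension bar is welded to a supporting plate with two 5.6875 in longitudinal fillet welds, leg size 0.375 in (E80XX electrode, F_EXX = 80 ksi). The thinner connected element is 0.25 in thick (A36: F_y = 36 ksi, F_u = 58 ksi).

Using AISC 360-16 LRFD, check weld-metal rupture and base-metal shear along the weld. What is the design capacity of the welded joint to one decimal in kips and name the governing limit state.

Weld metal: throat = 0.707×0.375 = 0.26513 in, L = 2×5.6875 = 11.375 in. φR_n = 0.75 × 0.6 × 80 × 0.26513 × 11.375 = 108.6 kips.
Base metal shear (0.25 in plate): yield φR_n = 1.0×0.6×36×0.25×11.375 = 61.4 kips; rupture φR_n = 0.75×0.6×58×0.25×11.375 = 74.2 kips; take 61.4 kips (yield).
Governing: min(108.6, 61.4) = 61.4 kips → base-metal shear.

61.4 kips (base-metal shear governs)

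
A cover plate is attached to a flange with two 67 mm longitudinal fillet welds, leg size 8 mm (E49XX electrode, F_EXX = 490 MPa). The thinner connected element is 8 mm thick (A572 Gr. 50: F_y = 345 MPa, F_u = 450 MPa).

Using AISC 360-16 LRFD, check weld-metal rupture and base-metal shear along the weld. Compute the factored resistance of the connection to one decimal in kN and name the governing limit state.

Weld metal: throat = 0.707×8 = 5.656 mm, L = 2×67 = 134 mm. φR_n = 0.75 × 0.6 × 490 × 5.656 × 134 = 167.1 kN.
Base metal shear (8 mm plate): yield φR_n = 1.0×0.6×345×8×134 = 221.9 kN; rupture φR_n = 0.75×0.6×450×8×134 = 217.1 kN; take 217.1 kN (rupture).
Governing: min(167.1, 217.1) = 167.1 kN → weld metal.

167.1 kN (weld metal governs)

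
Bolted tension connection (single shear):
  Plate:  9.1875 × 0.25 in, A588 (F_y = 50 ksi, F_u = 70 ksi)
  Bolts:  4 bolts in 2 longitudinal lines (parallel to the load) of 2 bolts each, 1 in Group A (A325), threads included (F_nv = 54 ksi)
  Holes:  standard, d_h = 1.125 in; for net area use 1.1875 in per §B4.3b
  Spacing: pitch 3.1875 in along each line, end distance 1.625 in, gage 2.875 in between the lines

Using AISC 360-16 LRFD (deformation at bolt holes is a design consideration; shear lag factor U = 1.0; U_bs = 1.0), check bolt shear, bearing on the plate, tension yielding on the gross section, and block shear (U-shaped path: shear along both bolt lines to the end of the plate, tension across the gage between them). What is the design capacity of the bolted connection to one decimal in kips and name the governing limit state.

Bolt shear: A_b = π(1)²/4 = 0.7854 in². φR_n = 0.75 × 54 × 0.7854 × 4 × 1 = 127.2 kips.
Bearing (0.25 in plate, F_u = 70 ksi): end bolts L_c = 1.625 − 1.125/2 = 1.0625, R_n = min(1.2×1.0625×0.25×70, 2.4×1×0.25×70) = 22.313 kips/bolt; interior L_c = 3.1875 − 1.125 = 2.0625, R_n = 42 kips/bolt. φR_n = 0.75 × (2×22.313 + 2×42) = 96.5 kips.
Tension yield (gross): A_g = 9.1875×0.25 = 2.2969 in². φR_n = 0.90 × 50 × 2.2969 = 103.4 kips.
Block shear: shear path 2×[1.625+1×3.1875] = 2×4.8125 in, A_gv = 2.4063, A_nv = 2×(4.8125 − 1.5×1.1875)×0.25 = 1.5156 in²; tension across gage: (2.875 − 1×1.1875)×0.25 = 0.42188 in². R_n = min(0.6×70×1.5156, 0.6×50×2.4063) + 1.0×70×0.42188 = min(63.655, 72.189) + 29.532 = 93.187 kips. φR_n = 0.75 × 93.187 = 69.9 kips.
Governing: min(127.2, 96.5, 103.4, 69.9) = 69.9 kips → block shear.

69.9 kips (block shear governs)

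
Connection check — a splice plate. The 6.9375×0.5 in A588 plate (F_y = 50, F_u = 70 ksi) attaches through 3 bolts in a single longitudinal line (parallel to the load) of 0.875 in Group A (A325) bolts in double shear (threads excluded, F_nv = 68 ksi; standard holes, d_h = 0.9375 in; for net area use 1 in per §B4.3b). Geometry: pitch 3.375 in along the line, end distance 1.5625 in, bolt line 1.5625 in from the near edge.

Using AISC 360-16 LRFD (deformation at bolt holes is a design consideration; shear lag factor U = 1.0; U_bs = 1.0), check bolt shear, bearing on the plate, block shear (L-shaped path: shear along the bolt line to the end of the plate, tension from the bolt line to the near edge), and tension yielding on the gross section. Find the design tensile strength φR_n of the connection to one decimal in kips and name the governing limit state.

119.4 kips (block shear governs)

Bolt shear: A_b = π(0.875)²/4 = 0.60132 in². φR_n = 0.75 × 68 × 0.60132 × 3 × 2 = 184.0 kips.
Bearing (0.5 in plate, F_u = 70 ksi): end bolts L_c = 1.5625 − 0.9375/2 = 1.09375, R_n = min(1.2×1.09375×0.5×70, 2.4×0.875×0.5×70) = 45.938 kips/bolt; interior L_c = 3.375 − 0.9375 = 2.4375, R_n = 73.5 kips/bolt. φR_n = 0.75 × (1×45.938 + 2×73.5) = 144.7 kips.
Block shear: shear path 1×[1.5625+2×3.375] = 1×8.3125 in, A_gv = 4.1563, A_nv = 1×(8.3125 − 2.5×1)×0.5 = 2.9063 in²; tension to near edge: (1.5625 − 0.5×1)×0.5 = 0.53125 in². R_n = min(0.6×70×2.9063, 0.6×50×4.1563) + 1.0×70×0.53125 = min(122.06, 124.69) + 37.188 = 159.25 kips. φR_n = 0.75 × 159.25 = 119.4 kips.
Tension yield (gross): A_g = 6.9375×0.5 = 3.4688 in². φR_n = 0.90 × 50 × 3.4688 = 156.1 kips.
Governing: min(184.0, 144.7, 119.4, 156.1) = 119.4 kips → block shear.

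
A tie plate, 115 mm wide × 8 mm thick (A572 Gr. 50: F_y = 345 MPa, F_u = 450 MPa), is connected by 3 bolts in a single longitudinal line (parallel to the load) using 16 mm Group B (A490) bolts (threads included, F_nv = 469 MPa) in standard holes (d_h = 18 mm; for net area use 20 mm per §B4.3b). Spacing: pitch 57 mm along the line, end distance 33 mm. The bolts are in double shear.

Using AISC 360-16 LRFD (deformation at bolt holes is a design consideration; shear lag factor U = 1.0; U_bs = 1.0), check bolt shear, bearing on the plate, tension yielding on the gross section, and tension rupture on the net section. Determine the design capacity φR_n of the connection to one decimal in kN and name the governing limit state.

256.5 kN (net-section rupture governs)

Bolt shear: A_b = π(16)²/4 = 201.06 mm². φR_n = 0.75 × 469 × 201.06 × 3 × 2 = 424.3 kN.
Bearing (8 mm plate, F_u = 450 MPa): end bolts L_c = 33 − 18/2 = 24, R_n = min(1.2×24×8×450, 2.4×16×8×450) = 103.68 kN/bolt; interior L_c = 57 − 18 = 39, R_n = 138.24 kN/bolt. φR_n = 0.75 × (1×103.68 + 2×138.24) = 285.1 kN.
Tension yield (gross): A_g = 115×8 = 920 mm². φR_n = 0.90 × 345 × 920 = 285.7 kN.
Tension rupture (net): A_n = (115 − 1×20)×8 = 760 mm² (U = 1.0, A_e = A_n). φR_n = 0.75 × 450 × 760 = 256.5 kN.
Governing: min(424.3, 285.1, 285.7, 256.5) = 256.5 kN → net-section rupture.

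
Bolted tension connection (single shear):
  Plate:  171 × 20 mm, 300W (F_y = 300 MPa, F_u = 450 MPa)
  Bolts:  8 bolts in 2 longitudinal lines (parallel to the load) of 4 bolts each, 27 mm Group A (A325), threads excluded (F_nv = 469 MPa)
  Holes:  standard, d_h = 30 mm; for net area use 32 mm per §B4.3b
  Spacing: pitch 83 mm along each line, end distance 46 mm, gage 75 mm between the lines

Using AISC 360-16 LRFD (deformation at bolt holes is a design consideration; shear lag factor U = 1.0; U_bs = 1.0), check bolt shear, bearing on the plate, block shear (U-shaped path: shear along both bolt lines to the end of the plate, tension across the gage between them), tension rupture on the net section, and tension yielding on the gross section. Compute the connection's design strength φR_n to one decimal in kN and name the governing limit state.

722.3 kN (net-section rupture governs)

Bolt shear: A_b = π(27)²/4 = 572.56 mm². φR_n = 0.75 × 469 × 572.56 × 8 × 1 = 1611.2 kN.
Bearing (20 mm plate, F_u = 450 MPa): end bolts L_c = 46 − 30/2 = 31, R_n = min(1.2×31×20×450, 2.4×27×20×450) = 334.8 kN/bolt; interior L_c = 83 − 30 = 53, R_n = 572.4 kN/bolt. φR_n = 0.75 × (2×334.8 + 6×572.4) = 3078.0 kN.
Block shear: shear path 2×[46+3×83] = 2×295 mm, A_gv = 11800, A_nv = 2×(295 − 3.5×32)×20 = 7320 mm²; tension across gage: (75 − 1×32)×20 = 860 mm². R_n = min(0.6×450×7320, 0.6×300×11800) + 1.0×450×860 = min(1976.4, 2124) + 387 = 2363.4 kN. φR_n = 0.75 × 2363.4 = 1772.6 kN.
Tension rupture (net): A_n = (171 − 2×32)×20 = 2140 mm² (U = 1.0, A_e = A_n). φR_n = 0.75 × 450 × 2140 = 722.3 kN.
Tension yield (gross): A_g = 171×20 = 3420 mm². φR_n = 0.90 × 300 × 3420 = 923.4 kN.
Governing: min(1611.2, 3078.0, 1772.6, 722.3, 923.4) = 722.3 kN → net-section rupture.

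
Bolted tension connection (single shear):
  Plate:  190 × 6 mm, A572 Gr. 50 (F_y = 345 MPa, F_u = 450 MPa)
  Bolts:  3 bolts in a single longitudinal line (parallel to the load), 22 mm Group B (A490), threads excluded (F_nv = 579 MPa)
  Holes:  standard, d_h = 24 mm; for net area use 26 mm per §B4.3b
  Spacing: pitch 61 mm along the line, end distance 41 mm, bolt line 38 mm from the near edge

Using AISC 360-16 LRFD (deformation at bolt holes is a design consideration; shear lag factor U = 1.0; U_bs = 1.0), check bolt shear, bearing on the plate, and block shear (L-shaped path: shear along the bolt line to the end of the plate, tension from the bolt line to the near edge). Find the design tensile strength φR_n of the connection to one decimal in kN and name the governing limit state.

169.7 kN (block shear governs)

Bolt shear: A_b = π(22)²/4 = 380.13 mm². φR_n = 0.75 × 579 × 380.13 × 3 × 1 = 495.2 kN.
Bearing (6 mm plate, F_u = 450 MPa): end bolts L_c = 41 − 24/2 = 29, R_n = min(1.2×29×6×450, 2.4×22×6×450) = 93.96 kN/bolt; interior L_c = 61 − 24 = 37, R_n = 119.88 kN/bolt. φR_n = 0.75 × (1×93.96 + 2×119.88) = 250.3 kN.
Block shear: shear path 1×[41+2×61] = 1×163 mm, A_gv = 978, A_nv = 1×(163 − 2.5×26)×6 = 588 mm²; tension to near edge: (38 − 0.5×26)×6 = 150 mm². R_n = min(0.6×450×588, 0.6×345×978) + 1.0×450×150 = min(158.76, 202.45) + 67.5 = 226.26 kN. φR_n = 0.75 × 226.26 = 169.7 kN.
Governing: min(495.2, 250.3, 169.7) = 169.7 kN → block shear.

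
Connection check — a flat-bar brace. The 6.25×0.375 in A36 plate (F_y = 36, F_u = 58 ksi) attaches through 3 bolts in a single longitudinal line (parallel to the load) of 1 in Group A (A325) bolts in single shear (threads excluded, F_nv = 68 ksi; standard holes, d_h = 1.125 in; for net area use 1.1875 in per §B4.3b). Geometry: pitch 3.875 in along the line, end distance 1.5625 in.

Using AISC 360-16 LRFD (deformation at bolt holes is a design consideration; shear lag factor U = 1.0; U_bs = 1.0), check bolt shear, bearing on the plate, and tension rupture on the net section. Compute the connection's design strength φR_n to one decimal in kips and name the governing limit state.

Bolt shear: A_b = π(1)²/4 = 0.7854 in². φR_n = 0.75 × 68 × 0.7854 × 3 × 1 = 120.2 kips.
Bearing (0.375 in plate, F_u = 58 ksi): end bolts L_c = 1.5625 − 1.125/2 = 1, R_n = min(1.2×1×0.375×58, 2.4×1×0.375×58) = 26.1 kips/bolt; interior L_c = 3.875 − 1.125 = 2.75, R_n = 52.2 kips/bolt. φR_n = 0.75 × (1×26.1 + 2×52.2) = 97.9 kips.
Tension rupture (net): A_n = (6.25 − 1×1.1875)×0.375 = 1.8984 in² (U = 1.0, A_e = A_n). φR_n = 0.75 × 58 × 1.8984 = 82.6 kips.
Governing: min(120.2, 97.9, 82.6) = 82.6 kips → net-section rupture.

82.6 kips (net-section rupture governs)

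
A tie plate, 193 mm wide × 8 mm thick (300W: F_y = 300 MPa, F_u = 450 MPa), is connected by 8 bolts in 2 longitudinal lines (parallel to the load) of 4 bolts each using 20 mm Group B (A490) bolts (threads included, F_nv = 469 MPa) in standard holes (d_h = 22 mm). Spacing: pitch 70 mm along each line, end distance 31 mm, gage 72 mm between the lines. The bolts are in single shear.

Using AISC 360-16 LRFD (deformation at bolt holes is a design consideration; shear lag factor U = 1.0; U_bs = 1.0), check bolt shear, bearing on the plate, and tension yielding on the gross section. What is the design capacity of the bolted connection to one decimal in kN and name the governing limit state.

416.9 kN (gross-section yield governs)

Bolt shear: A_b = π(20)²/4 = 314.16 mm². φR_n = 0.75 × 469 × 314.16 × 8 × 1 = 884.0 kN.
Bearing (8 mm plate, F_u = 450 MPa): end bolts L_c = 31 − 22/2 = 20, R_n = min(1.2×20×8×450, 2.4×20×8×450) = 86.4 kN/bolt; interior L_c = 70 − 22 = 48, R_n = 172.8 kN/bolt. φR_n = 0.75 × (2×86.4 + 6×172.8) = 907.2 kN.
Tension yield (gross): A_g = 193×8 = 1544 mm². φR_n = 0.90 × 300 × 1544 = 416.9 kN.
Governing: min(884.0, 907.2, 416.9) = 416.9 kN → gross-section yield.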